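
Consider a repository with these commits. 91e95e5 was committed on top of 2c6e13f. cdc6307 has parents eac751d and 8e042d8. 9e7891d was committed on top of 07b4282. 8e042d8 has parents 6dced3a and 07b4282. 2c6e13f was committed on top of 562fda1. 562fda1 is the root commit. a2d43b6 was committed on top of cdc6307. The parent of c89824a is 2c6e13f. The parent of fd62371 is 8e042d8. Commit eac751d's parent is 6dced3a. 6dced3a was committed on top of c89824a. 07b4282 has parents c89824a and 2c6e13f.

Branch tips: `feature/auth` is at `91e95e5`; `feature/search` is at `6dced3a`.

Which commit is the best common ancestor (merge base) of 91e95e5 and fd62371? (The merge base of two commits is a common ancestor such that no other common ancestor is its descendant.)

Ancestors of 91e95e5: {2c6e13f, 562fda1, 91e95e5}.
Ancestors of fd62371: {07b4282, 2c6e13f, 562fda1, 6dced3a, 8e042d8, c89824a, fd62371}.
Common ancestors: {2c6e13f, 562fda1}.
Among these, 2c6e13f is not an ancestor of any other common ancestor — it is the merge base.

2c6e13f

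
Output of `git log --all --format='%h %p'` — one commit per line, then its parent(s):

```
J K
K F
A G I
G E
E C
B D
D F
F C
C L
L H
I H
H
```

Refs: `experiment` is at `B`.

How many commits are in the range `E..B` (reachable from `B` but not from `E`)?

3

Reachable from B: {B, C, D, F, H, L}.
Reachable from E: {C, E, H, L}.
In B's history but not E's: {B, D, F} — 3 commits.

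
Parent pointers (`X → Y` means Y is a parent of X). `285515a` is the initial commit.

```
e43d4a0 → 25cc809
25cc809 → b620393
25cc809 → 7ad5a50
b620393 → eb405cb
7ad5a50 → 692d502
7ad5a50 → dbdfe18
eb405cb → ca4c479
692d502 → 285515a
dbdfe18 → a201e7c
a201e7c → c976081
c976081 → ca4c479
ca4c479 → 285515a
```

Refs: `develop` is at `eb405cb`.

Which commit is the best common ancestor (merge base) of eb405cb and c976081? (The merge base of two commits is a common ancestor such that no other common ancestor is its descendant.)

ca4c479

Ancestors of eb405cb: {285515a, ca4c479, eb405cb}.
Ancestors of c976081: {285515a, c976081, ca4c479}.
Common ancestors: {285515a, ca4c479}.
Among these, ca4c479 is not an ancestor of any other common ancestor — it is the merge base.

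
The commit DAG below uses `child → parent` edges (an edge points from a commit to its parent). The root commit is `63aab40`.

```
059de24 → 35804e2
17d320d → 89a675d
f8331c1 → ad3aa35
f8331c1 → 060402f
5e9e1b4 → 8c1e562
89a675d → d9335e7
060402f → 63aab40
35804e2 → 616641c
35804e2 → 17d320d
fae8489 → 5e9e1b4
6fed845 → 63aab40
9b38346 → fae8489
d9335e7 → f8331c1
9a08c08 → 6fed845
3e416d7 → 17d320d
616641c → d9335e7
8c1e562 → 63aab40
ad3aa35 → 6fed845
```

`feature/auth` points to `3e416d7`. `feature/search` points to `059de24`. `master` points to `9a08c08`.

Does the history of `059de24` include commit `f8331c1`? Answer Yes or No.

Ancestors of 059de24 (commits reachable by following parents): {059de24, 060402f, 17d320d, 35804e2, 616641c, 63aab40, 6fed845, 89a675d, ad3aa35, d9335e7, f8331c1}.
f8331c1 is in that set, so it is an ancestor of 059de24.

Yes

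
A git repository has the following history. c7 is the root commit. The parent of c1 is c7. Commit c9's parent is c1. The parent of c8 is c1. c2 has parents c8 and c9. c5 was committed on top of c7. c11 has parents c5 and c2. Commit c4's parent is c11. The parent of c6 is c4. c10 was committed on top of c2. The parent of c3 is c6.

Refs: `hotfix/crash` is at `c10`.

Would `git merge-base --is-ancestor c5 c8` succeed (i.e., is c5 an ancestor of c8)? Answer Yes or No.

Ancestors of c8: {c1, c7, c8}.
c5 is not in that set, so it is not an ancestor of c8.

No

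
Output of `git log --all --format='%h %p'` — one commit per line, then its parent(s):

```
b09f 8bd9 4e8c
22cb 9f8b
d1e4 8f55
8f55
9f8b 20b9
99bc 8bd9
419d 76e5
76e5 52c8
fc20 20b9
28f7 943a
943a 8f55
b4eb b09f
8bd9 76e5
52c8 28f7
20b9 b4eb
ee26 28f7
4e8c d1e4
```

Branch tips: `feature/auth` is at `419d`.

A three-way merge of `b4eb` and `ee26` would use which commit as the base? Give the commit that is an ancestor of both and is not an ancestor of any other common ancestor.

28f7

Ancestors of b4eb: {28f7, 4e8c, 52c8, 76e5, 8bd9, 8f55, 943a, b09f, b4eb, d1e4}.
Ancestors of ee26: {28f7, 8f55, 943a, ee26}.
Common ancestors: {28f7, 8f55, 943a}.
Among these, 28f7 is not an ancestor of any other common ancestor — it is the merge base.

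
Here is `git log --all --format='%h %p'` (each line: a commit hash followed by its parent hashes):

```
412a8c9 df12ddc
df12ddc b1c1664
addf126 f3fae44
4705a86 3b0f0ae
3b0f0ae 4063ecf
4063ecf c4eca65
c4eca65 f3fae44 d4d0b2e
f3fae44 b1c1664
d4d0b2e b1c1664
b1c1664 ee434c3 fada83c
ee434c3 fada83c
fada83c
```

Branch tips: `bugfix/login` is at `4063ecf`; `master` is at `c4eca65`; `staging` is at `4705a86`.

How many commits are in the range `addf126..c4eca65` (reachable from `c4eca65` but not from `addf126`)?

Reachable from c4eca65: {b1c1664, c4eca65, d4d0b2e, ee434c3, f3fae44, fada83c}.
Reachable from addf126: {addf126, b1c1664, ee434c3, f3fae44, fada83c}.
In c4eca65's history but not addf126's: {c4eca65, d4d0b2e} — 2 commits.

2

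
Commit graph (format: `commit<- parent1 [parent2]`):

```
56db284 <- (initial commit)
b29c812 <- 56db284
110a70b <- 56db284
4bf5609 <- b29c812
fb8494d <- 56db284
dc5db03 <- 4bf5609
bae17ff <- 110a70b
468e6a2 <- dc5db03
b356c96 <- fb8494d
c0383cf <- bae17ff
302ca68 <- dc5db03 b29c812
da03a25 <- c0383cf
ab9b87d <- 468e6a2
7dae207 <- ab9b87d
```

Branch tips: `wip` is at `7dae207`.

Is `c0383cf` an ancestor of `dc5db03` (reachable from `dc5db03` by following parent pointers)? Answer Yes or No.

Ancestors of dc5db03: {4bf5609, 56db284, b29c812, dc5db03}.
c0383cf is not in that set, so it is not an ancestor of dc5db03.

No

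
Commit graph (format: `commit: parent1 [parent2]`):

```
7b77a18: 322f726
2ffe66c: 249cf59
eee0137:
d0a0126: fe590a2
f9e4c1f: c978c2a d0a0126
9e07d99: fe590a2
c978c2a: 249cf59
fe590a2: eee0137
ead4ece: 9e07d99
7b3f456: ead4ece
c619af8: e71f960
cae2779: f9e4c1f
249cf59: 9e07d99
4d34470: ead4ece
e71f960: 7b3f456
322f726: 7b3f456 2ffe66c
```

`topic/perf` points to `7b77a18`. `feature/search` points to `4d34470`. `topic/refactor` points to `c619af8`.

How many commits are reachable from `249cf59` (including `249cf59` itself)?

4

Walking parent pointers from 249cf59: reachable set = {249cf59, 9e07d99, eee0137, fe590a2}.
That is 4 commits.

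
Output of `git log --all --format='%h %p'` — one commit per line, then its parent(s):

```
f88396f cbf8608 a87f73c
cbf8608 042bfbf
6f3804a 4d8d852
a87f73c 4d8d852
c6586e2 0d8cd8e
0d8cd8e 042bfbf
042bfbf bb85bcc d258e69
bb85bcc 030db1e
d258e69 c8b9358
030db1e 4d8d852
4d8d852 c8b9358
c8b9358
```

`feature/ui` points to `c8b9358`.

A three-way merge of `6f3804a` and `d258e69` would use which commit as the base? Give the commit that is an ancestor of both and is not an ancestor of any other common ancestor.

Ancestors of 6f3804a: {4d8d852, 6f3804a, c8b9358}.
Ancestors of d258e69: {c8b9358, d258e69}.
Common ancestors: {c8b9358}.
The only common ancestor is c8b9358, so it is the merge base.

c8b9358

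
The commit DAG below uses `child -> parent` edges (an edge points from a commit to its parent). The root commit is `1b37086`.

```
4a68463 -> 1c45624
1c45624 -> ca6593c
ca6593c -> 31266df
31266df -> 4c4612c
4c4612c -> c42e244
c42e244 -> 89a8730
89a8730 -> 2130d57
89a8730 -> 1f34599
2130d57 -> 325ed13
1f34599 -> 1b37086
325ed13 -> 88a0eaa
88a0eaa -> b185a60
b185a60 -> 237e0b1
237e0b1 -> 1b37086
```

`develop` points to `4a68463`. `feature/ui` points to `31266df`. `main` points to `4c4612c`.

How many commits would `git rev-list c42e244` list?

Walking parent pointers from c42e244: reachable set = {1b37086, 1f34599, 2130d57, 237e0b1, 325ed13, 88a0eaa, 89a8730, b185a60, c42e244}.
That is 9 commits.

9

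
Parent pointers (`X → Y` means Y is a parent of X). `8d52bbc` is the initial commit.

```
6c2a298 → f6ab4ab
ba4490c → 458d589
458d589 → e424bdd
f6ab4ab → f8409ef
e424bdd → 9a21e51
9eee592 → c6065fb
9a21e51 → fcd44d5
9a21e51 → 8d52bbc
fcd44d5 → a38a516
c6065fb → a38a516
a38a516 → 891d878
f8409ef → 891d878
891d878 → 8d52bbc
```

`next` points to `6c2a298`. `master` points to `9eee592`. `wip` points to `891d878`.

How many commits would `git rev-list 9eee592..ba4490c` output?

5

Reachable from ba4490c: {458d589, 891d878, 8d52bbc, 9a21e51, a38a516, ba4490c, e424bdd, fcd44d5}.
Reachable from 9eee592: {891d878, 8d52bbc, 9eee592, a38a516, c6065fb}.
In ba4490c's history but not 9eee592's: {458d589, 9a21e51, ba4490c, e424bdd, fcd44d5} — 5 commits.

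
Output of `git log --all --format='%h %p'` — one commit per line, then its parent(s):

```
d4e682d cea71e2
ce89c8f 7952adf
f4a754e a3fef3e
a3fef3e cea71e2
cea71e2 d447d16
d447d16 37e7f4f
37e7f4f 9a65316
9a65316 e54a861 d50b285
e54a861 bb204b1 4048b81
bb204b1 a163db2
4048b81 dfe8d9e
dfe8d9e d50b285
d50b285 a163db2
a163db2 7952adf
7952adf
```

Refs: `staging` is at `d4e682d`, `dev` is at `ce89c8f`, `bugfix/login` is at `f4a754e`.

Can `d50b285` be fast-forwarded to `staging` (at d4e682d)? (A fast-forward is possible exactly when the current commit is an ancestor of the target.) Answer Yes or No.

A fast-forward from d50b285 to d4e682d is possible iff d50b285 is an ancestor of d4e682d.
Ancestors of d4e682d: {37e7f4f, 4048b81, 7952adf, 9a65316, a163db2, bb204b1, cea71e2, d447d16, d4e682d, d50b285, dfe8d9e, e54a861}.
d50b285 is among them, so fast-forward is possible.

Yes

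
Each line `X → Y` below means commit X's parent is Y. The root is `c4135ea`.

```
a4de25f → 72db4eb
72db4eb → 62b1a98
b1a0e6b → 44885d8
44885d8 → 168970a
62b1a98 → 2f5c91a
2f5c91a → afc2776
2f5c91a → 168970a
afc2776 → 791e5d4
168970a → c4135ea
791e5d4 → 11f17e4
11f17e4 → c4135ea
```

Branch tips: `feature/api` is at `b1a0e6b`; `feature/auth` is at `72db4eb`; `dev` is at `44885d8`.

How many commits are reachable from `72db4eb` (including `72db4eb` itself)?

Walking parent pointers from 72db4eb: reachable set = {11f17e4, 168970a, 2f5c91a, 62b1a98, 72db4eb, 791e5d4, afc2776, c4135ea}.
That is 8 commits.

8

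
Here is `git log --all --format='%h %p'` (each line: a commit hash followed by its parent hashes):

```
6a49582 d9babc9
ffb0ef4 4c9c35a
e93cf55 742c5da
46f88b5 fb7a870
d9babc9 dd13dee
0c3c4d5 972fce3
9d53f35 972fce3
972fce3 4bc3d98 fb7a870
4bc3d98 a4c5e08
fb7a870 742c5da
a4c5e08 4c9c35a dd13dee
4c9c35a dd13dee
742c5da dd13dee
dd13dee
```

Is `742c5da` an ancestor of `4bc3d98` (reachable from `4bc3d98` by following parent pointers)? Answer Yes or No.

Ancestors of 4bc3d98: {4bc3d98, 4c9c35a, a4c5e08, dd13dee}.
742c5da is not in that set, so it is not an ancestor of 4bc3d98.

No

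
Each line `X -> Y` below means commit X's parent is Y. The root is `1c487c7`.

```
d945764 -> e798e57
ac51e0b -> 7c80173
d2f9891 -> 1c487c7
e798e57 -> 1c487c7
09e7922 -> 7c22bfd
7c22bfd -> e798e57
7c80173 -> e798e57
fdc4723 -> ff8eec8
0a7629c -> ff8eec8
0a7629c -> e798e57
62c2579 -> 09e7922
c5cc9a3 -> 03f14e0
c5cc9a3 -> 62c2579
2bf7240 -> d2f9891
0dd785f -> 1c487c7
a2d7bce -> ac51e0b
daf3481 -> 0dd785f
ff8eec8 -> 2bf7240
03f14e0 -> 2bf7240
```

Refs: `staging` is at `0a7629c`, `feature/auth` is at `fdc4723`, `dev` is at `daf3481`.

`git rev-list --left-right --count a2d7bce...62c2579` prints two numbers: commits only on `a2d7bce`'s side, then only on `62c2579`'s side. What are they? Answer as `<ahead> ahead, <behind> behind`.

Reachable from a2d7bce: {1c487c7, 7c80173, a2d7bce, ac51e0b, e798e57}.
Reachable from 62c2579: {09e7922, 1c487c7, 62c2579, 7c22bfd, e798e57}.
Only in a2d7bce's history (ahead): {7c80173, a2d7bce, ac51e0b} — 3.
Only in 62c2579's history (behind): {09e7922, 62c2579, 7c22bfd} — 3.

3 ahead, 3 behind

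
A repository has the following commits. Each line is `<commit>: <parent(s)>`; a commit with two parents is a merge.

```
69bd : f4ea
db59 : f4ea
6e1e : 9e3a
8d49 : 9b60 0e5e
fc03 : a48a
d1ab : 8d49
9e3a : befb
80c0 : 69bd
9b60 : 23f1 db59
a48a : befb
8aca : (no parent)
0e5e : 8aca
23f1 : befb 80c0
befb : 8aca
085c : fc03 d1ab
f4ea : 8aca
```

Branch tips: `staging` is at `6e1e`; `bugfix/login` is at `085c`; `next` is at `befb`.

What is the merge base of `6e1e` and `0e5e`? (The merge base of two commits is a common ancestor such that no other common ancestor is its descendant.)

Ancestors of 6e1e: {6e1e, 8aca, 9e3a, befb}.
Ancestors of 0e5e: {0e5e, 8aca}.
Common ancestors: {8aca}.
The only common ancestor is 8aca, so it is the merge base.

8aca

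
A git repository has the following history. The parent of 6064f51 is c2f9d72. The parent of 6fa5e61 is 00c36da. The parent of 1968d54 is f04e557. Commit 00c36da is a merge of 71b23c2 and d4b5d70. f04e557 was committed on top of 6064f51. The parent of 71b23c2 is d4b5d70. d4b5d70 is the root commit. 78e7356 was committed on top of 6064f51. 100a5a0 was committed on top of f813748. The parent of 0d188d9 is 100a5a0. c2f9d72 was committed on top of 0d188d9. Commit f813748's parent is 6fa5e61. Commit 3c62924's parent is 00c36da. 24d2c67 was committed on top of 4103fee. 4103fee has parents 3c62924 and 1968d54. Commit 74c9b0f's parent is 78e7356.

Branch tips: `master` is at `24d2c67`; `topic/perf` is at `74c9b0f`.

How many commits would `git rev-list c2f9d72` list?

8

Walking parent pointers from c2f9d72: reachable set = {00c36da, 0d188d9, 100a5a0, 6fa5e61, 71b23c2, c2f9d72, d4b5d70, f813748}.
That is 8 commits.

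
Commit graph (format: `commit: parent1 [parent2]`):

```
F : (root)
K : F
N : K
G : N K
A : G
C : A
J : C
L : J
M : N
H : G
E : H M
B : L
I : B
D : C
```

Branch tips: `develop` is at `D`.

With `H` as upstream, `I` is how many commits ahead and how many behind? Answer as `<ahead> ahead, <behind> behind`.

6 ahead, 1 behind

Reachable from I: {A, B, C, F, G, I, J, K, L, N}.
Reachable from H: {F, G, H, K, N}.
Only in I's history (ahead): {A, B, C, I, J, L} — 6.
Only in H's history (behind): {H} — 1.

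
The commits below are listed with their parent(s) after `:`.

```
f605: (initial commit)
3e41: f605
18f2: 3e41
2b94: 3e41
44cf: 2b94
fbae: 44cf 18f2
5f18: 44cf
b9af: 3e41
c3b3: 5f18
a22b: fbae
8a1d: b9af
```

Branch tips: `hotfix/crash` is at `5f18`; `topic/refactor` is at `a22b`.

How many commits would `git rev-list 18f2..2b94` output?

Reachable from 2b94: {2b94, 3e41, f605}.
Reachable from 18f2: {18f2, 3e41, f605}.
In 2b94's history but not 18f2's: {2b94} — 1 commit.

1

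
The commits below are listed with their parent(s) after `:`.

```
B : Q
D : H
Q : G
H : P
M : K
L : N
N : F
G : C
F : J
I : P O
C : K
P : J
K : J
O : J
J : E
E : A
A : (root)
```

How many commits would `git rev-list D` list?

6

Walking parent pointers from D: reachable set = {A, D, E, H, J, P}.
That is 6 commits.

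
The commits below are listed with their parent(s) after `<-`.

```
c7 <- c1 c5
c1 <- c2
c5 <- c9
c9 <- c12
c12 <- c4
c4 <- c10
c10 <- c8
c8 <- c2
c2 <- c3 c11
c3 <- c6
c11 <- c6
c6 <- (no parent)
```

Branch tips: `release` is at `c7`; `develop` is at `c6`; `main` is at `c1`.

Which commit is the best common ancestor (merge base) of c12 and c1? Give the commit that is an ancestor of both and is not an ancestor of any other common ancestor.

c2

Ancestors of c12: {c10, c11, c12, c2, c3, c4, c6, c8}.
Ancestors of c1: {c1, c11, c2, c3, c6}.
Common ancestors: {c11, c2, c3, c6}.
Among these, c2 is not an ancestor of any other common ancestor — it is the merge base.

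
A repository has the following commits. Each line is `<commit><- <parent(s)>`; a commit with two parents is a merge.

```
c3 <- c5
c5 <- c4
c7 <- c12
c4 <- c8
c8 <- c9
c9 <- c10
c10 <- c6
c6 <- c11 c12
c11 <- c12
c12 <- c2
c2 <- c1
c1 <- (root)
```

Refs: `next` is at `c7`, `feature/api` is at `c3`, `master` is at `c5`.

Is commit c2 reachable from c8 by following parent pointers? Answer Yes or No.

Yes

Ancestors of c8 (commits reachable by following parents): {c1, c10, c11, c12, c2, c6, c8, c9}.
c2 is in that set, so it is an ancestor of c8.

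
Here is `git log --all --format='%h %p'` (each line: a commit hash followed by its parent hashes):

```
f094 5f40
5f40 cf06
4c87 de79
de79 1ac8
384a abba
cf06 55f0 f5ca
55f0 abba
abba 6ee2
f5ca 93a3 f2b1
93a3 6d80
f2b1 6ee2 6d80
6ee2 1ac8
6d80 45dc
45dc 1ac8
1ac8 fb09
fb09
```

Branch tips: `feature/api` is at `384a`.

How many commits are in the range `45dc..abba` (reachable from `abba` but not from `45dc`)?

Reachable from abba: {1ac8, 6ee2, abba, fb09}.
Reachable from 45dc: {1ac8, 45dc, fb09}.
In abba's history but not 45dc's: {6ee2, abba} — 2 commits.

2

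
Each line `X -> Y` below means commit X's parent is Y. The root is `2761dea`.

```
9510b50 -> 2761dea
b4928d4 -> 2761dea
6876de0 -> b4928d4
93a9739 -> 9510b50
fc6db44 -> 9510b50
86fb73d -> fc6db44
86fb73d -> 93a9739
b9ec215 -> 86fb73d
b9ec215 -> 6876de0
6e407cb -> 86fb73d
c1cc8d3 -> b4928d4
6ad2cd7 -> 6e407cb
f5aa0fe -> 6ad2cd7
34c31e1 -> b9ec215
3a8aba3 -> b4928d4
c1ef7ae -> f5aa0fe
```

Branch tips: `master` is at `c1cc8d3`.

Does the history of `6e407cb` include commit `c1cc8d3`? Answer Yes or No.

No

Ancestors of 6e407cb: {2761dea, 6e407cb, 86fb73d, 93a9739, 9510b50, fc6db44}.
c1cc8d3 is not in that set, so it is not an ancestor of 6e407cb.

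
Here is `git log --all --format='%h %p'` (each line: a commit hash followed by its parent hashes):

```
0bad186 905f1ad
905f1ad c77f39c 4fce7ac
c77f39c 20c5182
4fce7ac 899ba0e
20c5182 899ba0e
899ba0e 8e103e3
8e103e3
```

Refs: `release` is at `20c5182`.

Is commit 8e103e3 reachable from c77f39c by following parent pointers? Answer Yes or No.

Ancestors of c77f39c (commits reachable by following parents): {20c5182, 899ba0e, 8e103e3, c77f39c}.
8e103e3 is in that set, so it is an ancestor of c77f39c.

Yes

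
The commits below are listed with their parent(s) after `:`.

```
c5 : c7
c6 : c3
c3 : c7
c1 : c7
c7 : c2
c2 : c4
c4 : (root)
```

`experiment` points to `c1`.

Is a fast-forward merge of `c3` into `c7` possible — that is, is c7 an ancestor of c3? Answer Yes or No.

Yes

A fast-forward from c7 to c3 is possible iff c7 is an ancestor of c3.
Ancestors of c3: {c2, c3, c4, c7}.
c7 is among them, so fast-forward is possible.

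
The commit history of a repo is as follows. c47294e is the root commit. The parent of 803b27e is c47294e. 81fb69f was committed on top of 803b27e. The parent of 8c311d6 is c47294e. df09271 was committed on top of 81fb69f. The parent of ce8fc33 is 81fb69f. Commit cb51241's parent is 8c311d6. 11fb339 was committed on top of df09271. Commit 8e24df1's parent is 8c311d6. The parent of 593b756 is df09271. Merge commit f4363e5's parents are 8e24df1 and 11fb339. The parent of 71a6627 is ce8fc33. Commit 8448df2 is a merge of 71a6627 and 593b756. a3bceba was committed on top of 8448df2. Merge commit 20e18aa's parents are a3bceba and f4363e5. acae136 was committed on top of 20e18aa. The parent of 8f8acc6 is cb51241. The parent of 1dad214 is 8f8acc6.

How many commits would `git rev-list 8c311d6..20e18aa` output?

Reachable from 20e18aa: {11fb339, 20e18aa, 593b756, 71a6627, 803b27e, 81fb69f, 8448df2, 8c311d6, 8e24df1, a3bceba, c47294e, ce8fc33, df09271, f4363e5}.
Reachable from 8c311d6: {8c311d6, c47294e}.
In 20e18aa's history but not 8c311d6's: {11fb339, 20e18aa, 593b756, 71a6627, 803b27e, 81fb69f, 8448df2, 8e24df1, a3bceba, ce8fc33, df09271, f4363e5} — 12 commits.

12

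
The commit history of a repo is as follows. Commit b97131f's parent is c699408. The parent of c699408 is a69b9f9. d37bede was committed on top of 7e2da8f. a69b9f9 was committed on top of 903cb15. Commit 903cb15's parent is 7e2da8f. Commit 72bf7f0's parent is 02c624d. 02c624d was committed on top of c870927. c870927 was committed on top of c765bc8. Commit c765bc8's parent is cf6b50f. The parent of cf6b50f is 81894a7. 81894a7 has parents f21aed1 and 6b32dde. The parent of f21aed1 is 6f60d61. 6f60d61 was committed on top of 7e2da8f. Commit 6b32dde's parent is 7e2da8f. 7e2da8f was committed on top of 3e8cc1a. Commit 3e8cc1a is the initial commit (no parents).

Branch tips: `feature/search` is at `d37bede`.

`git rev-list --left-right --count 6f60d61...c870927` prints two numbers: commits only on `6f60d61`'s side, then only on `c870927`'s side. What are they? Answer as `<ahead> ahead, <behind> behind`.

Reachable from 6f60d61: {3e8cc1a, 6f60d61, 7e2da8f}.
Reachable from c870927: {3e8cc1a, 6b32dde, 6f60d61, 7e2da8f, 81894a7, c765bc8, c870927, cf6b50f, f21aed1}.
Only in 6f60d61's history (ahead): {} — 0.
Only in c870927's history (behind): {6b32dde, 81894a7, c765bc8, c870927, cf6b50f, f21aed1} — 6.

0 ahead, 6 behind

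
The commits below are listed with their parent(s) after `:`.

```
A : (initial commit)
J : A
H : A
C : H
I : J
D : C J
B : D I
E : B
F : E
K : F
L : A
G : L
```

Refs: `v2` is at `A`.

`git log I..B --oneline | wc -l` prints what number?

4

Reachable from B: {A, B, C, D, H, I, J}.
Reachable from I: {A, I, J}.
In B's history but not I's: {B, C, D, H} — 4 commits.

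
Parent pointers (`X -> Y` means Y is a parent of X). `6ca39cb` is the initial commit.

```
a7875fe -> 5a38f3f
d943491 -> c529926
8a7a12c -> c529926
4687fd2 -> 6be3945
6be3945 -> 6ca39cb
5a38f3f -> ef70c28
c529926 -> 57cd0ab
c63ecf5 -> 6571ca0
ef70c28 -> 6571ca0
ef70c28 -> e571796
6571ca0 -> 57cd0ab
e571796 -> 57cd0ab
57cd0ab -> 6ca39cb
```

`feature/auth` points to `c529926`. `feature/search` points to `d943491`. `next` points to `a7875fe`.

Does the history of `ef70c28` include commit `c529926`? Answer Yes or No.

No

Ancestors of ef70c28: {57cd0ab, 6571ca0, 6ca39cb, e571796, ef70c28}.
c529926 is not in that set, so it is not an ancestor of ef70c28.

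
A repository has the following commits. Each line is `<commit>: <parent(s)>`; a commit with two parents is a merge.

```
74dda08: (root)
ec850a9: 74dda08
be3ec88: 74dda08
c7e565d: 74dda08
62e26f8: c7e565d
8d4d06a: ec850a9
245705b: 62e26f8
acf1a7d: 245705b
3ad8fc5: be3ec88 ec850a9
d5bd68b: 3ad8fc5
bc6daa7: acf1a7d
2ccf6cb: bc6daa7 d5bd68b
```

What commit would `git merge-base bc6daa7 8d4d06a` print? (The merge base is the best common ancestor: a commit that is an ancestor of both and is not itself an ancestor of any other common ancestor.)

Ancestors of bc6daa7: {245705b, 62e26f8, 74dda08, acf1a7d, bc6daa7, c7e565d}.
Ancestors of 8d4d06a: {74dda08, 8d4d06a, ec850a9}.
Common ancestors: {74dda08}.
The only common ancestor is 74dda08, so it is the merge base.

74dda08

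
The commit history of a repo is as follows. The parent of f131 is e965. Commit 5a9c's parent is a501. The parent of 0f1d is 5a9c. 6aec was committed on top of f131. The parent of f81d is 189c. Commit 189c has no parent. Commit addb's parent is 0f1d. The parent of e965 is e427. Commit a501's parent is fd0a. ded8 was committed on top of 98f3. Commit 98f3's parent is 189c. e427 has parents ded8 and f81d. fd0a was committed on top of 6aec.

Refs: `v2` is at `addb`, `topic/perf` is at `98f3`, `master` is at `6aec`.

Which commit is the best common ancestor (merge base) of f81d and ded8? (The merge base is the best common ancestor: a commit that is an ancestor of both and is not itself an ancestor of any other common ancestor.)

189c

Ancestors of f81d: {189c, f81d}.
Ancestors of ded8: {189c, 98f3, ded8}.
Common ancestors: {189c}.
The only common ancestor is 189c, so it is the merge base.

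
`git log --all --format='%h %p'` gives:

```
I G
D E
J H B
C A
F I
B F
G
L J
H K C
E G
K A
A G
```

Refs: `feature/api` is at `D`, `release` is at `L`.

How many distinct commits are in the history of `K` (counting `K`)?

Walking parent pointers from K: reachable set = {A, G, K}.
That is 3 commits.

3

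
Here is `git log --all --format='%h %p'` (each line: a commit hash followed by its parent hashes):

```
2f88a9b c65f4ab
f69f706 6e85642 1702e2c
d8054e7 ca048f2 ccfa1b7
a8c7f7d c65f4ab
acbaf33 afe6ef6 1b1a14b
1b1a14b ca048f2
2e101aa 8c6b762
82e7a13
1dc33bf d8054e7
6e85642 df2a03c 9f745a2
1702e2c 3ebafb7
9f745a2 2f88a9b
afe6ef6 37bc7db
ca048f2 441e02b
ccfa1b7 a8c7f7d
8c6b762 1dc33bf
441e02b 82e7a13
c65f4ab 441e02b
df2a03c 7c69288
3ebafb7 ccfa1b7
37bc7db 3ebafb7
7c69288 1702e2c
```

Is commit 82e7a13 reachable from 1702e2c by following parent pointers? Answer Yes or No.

Yes

Ancestors of 1702e2c (commits reachable by following parents): {1702e2c, 3ebafb7, 441e02b, 82e7a13, a8c7f7d, c65f4ab, ccfa1b7}.
82e7a13 is in that set, so it is an ancestor of 1702e2c.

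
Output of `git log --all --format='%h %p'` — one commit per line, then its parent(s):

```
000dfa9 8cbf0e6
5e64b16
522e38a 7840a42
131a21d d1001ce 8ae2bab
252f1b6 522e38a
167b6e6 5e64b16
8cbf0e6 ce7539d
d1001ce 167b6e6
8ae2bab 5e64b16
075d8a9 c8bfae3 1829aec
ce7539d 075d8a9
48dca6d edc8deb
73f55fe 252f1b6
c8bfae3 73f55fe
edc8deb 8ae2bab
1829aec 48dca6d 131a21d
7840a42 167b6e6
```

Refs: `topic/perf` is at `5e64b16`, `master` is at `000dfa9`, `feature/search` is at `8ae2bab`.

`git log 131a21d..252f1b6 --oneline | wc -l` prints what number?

3

Reachable from 252f1b6: {167b6e6, 252f1b6, 522e38a, 5e64b16, 7840a42}.
Reachable from 131a21d: {131a21d, 167b6e6, 5e64b16, 8ae2bab, d1001ce}.
In 252f1b6's history but not 131a21d's: {252f1b6, 522e38a, 7840a42} — 3 commits.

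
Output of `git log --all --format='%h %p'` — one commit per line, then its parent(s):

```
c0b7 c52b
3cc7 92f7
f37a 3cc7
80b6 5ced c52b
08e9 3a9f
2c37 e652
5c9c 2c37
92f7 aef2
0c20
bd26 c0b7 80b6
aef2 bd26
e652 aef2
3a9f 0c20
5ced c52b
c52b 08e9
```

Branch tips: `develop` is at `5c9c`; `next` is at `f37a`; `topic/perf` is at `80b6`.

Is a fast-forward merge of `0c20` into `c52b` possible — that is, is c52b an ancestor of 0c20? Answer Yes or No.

A fast-forward from c52b to 0c20 is possible iff c52b is an ancestor of 0c20.
Ancestors of 0c20: {0c20}.
c52b is not among them, so fast-forward is not possible.

No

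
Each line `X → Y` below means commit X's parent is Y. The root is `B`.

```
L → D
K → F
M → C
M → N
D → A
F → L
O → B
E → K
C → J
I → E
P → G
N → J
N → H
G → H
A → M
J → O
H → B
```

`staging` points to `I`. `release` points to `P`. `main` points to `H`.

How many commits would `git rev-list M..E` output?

Reachable from E: {A, B, C, D, E, F, H, J, K, L, M, N, O}.
Reachable from M: {B, C, H, J, M, N, O}.
In E's history but not M's: {A, D, E, F, K, L} — 6 commits.

6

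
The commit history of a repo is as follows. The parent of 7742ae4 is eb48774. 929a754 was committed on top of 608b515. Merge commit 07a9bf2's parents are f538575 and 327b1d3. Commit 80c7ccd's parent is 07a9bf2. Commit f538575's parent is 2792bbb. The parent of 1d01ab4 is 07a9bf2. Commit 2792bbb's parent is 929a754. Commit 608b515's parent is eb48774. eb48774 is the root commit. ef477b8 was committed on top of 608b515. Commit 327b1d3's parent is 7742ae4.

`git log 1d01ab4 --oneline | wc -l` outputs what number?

Walking parent pointers from 1d01ab4: reachable set = {07a9bf2, 1d01ab4, 2792bbb, 327b1d3, 608b515, 7742ae4, 929a754, eb48774, f538575}.
That is 9 commits.

9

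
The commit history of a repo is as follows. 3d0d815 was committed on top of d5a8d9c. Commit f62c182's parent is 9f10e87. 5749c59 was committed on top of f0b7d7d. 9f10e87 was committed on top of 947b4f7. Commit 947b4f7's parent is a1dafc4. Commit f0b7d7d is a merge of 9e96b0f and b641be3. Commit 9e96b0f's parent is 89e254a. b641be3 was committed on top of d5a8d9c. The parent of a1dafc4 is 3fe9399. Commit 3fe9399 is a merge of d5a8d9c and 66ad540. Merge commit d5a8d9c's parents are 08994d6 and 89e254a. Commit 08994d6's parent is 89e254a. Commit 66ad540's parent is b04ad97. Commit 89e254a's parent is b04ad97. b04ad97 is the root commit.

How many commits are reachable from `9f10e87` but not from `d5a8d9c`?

Reachable from 9f10e87: {08994d6, 3fe9399, 66ad540, 89e254a, 947b4f7, 9f10e87, a1dafc4, b04ad97, d5a8d9c}.
Reachable from d5a8d9c: {08994d6, 89e254a, b04ad97, d5a8d9c}.
In 9f10e87's history but not d5a8d9c's: {3fe9399, 66ad540, 947b4f7, 9f10e87, a1dafc4} — 5 commits.

5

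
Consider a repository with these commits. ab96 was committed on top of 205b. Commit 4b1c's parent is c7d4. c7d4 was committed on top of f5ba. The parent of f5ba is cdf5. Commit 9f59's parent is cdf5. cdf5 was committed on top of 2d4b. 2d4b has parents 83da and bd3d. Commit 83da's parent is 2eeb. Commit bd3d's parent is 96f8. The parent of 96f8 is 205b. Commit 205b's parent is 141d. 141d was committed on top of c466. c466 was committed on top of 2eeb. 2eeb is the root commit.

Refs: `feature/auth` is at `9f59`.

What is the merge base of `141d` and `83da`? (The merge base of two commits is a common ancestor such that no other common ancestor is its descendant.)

Ancestors of 141d: {141d, 2eeb, c466}.
Ancestors of 83da: {2eeb, 83da}.
Common ancestors: {2eeb}.
The only common ancestor is 2eeb, so it is the merge base.

2eeb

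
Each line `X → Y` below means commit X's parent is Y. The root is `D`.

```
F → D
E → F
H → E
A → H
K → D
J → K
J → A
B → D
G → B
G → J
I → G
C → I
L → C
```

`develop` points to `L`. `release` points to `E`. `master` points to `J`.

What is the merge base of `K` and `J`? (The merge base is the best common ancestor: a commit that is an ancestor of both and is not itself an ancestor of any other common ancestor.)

K

Ancestors of K: {D, K}.
Ancestors of J: {A, D, E, F, H, J, K}.
Common ancestors: {D, K}.
Among these, K is not an ancestor of any other common ancestor — it is the merge base.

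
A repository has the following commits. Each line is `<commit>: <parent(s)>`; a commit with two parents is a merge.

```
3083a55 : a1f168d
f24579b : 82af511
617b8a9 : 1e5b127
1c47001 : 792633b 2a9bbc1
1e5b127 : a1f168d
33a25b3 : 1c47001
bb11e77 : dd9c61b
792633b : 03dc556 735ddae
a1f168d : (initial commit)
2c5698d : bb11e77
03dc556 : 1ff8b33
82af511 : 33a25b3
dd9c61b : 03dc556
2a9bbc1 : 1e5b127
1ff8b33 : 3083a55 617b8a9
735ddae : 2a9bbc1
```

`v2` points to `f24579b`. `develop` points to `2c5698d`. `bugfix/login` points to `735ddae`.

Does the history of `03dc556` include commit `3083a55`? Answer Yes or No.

Ancestors of 03dc556 (commits reachable by following parents): {03dc556, 1e5b127, 1ff8b33, 3083a55, 617b8a9, a1f168d}.
3083a55 is in that set, so it is an ancestor of 03dc556.

Yes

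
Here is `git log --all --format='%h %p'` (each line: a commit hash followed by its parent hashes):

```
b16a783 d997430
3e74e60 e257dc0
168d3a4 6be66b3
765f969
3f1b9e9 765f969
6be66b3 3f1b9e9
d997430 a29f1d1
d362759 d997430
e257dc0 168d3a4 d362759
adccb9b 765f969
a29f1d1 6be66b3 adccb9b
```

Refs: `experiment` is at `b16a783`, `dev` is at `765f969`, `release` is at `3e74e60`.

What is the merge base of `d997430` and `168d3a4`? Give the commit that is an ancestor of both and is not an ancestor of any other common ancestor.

6be66b3

Ancestors of d997430: {3f1b9e9, 6be66b3, 765f969, a29f1d1, adccb9b, d997430}.
Ancestors of 168d3a4: {168d3a4, 3f1b9e9, 6be66b3, 765f969}.
Common ancestors: {3f1b9e9, 6be66b3, 765f969}.
Among these, 6be66b3 is not an ancestor of any other common ancestor — it is the merge base.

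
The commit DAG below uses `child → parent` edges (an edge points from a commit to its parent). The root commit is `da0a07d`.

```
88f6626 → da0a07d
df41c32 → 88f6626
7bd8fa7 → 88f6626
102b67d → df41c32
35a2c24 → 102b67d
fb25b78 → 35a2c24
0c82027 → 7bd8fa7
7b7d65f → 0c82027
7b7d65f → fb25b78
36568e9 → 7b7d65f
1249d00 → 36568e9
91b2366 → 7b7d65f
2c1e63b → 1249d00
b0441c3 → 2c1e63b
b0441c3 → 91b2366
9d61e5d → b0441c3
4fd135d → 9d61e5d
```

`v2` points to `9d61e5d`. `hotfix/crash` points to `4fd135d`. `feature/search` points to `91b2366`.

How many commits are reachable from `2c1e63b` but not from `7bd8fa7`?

9

Reachable from 2c1e63b: {0c82027, 102b67d, 1249d00, 2c1e63b, 35a2c24, 36568e9, 7b7d65f, 7bd8fa7, 88f6626, da0a07d, df41c32, fb25b78}.
Reachable from 7bd8fa7: {7bd8fa7, 88f6626, da0a07d}.
In 2c1e63b's history but not 7bd8fa7's: {0c82027, 102b67d, 1249d00, 2c1e63b, 35a2c24, 36568e9, 7b7d65f, df41c32, fb25b78} — 9 commits.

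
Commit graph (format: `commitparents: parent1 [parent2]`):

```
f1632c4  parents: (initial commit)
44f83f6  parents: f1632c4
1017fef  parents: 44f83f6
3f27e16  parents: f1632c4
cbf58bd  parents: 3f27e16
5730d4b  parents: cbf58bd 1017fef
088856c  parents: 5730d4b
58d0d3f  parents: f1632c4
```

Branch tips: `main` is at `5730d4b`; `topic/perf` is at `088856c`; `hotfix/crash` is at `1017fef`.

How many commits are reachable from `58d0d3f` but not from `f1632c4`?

Reachable from 58d0d3f: {58d0d3f, f1632c4}.
Reachable from f1632c4: {f1632c4}.
In 58d0d3f's history but not f1632c4's: {58d0d3f} — 1 commit.

1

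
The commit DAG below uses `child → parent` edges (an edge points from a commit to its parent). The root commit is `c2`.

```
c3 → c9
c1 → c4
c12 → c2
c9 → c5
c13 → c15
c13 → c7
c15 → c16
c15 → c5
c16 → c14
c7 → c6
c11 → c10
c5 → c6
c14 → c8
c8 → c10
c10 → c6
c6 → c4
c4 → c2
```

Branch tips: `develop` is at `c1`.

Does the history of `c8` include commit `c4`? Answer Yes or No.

Yes

Ancestors of c8 (commits reachable by following parents): {c10, c2, c4, c6, c8}.
c4 is in that set, so it is an ancestor of c8.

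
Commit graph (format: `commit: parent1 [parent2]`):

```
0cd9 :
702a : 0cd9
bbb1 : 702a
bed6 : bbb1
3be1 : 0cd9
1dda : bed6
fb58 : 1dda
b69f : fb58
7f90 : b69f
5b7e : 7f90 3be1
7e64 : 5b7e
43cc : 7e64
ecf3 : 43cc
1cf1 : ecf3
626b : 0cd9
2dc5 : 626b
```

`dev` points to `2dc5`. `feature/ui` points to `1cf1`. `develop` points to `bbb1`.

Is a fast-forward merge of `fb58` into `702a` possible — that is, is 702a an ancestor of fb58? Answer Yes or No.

Yes

A fast-forward from 702a to fb58 is possible iff 702a is an ancestor of fb58.
Ancestors of fb58: {0cd9, 1dda, 702a, bbb1, bed6, fb58}.
702a is among them, so fast-forward is possible.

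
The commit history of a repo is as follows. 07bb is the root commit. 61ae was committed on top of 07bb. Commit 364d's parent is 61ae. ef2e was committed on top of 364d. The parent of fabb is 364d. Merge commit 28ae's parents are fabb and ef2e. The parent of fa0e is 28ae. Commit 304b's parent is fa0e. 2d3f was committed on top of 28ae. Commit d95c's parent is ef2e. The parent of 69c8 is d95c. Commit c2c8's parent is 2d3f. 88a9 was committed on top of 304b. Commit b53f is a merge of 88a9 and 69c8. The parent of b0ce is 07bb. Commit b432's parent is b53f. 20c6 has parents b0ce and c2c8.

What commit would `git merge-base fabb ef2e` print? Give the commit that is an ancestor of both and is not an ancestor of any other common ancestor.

Ancestors of fabb: {07bb, 364d, 61ae, fabb}.
Ancestors of ef2e: {07bb, 364d, 61ae, ef2e}.
Common ancestors: {07bb, 364d, 61ae}.
Among these, 364d is not an ancestor of any other common ancestor — it is the merge base.

364d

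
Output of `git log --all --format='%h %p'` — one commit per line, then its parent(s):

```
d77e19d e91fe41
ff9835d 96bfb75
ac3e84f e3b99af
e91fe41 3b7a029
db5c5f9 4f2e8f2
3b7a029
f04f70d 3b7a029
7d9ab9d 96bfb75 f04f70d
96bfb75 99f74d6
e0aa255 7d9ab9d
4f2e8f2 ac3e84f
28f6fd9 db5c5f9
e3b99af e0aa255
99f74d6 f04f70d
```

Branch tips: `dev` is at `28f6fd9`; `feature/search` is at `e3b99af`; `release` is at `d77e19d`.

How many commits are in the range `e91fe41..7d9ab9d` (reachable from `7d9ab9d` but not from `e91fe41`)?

Reachable from 7d9ab9d: {3b7a029, 7d9ab9d, 96bfb75, 99f74d6, f04f70d}.
Reachable from e91fe41: {3b7a029, e91fe41}.
In 7d9ab9d's history but not e91fe41's: {7d9ab9d, 96bfb75, 99f74d6, f04f70d} — 4 commits.

4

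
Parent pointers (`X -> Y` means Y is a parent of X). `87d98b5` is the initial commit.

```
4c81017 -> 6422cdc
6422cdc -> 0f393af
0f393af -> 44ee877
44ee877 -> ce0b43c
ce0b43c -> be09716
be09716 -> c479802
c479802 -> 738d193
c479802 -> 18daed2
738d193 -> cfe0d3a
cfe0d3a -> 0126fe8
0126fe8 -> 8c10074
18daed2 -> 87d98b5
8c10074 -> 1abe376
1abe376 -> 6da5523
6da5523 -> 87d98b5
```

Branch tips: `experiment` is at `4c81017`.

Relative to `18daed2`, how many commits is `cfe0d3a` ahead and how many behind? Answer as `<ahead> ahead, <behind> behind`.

5 ahead, 1 behind

Reachable from cfe0d3a: {0126fe8, 1abe376, 6da5523, 87d98b5, 8c10074, cfe0d3a}.
Reachable from 18daed2: {18daed2, 87d98b5}.
Only in cfe0d3a's history (ahead): {0126fe8, 1abe376, 6da5523, 8c10074, cfe0d3a} — 5.
Only in 18daed2's history (behind): {18daed2} — 1.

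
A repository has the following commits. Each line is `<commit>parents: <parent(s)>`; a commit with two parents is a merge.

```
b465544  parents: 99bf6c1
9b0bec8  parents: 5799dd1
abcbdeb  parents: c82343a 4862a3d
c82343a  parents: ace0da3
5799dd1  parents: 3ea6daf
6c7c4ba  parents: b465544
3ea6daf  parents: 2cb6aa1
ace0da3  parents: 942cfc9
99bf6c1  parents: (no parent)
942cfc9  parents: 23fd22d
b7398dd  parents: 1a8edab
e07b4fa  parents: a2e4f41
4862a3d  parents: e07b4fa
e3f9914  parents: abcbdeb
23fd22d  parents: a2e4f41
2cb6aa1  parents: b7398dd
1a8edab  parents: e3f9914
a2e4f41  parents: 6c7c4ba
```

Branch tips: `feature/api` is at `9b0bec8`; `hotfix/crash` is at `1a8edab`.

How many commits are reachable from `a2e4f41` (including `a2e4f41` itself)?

4

Walking parent pointers from a2e4f41: reachable set = {6c7c4ba, 99bf6c1, a2e4f41, b465544}.
That is 4 commits.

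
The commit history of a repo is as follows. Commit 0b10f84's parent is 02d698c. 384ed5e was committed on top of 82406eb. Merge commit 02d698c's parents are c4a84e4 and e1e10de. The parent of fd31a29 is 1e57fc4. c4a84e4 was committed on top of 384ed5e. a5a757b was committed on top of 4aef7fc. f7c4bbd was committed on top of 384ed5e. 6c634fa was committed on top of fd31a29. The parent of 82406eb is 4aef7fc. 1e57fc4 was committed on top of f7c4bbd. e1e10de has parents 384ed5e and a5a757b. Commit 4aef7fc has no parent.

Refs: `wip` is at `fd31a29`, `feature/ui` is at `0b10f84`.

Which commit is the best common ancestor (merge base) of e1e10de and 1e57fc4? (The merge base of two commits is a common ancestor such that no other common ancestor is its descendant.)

Ancestors of e1e10de: {384ed5e, 4aef7fc, 82406eb, a5a757b, e1e10de}.
Ancestors of 1e57fc4: {1e57fc4, 384ed5e, 4aef7fc, 82406eb, f7c4bbd}.
Common ancestors: {384ed5e, 4aef7fc, 82406eb}.
Among these, 384ed5e is not an ancestor of any other common ancestor — it is the merge base.

384ed5e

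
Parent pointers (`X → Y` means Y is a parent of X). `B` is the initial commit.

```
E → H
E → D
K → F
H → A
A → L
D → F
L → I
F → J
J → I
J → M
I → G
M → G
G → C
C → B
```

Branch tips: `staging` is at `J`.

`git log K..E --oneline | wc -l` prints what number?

5

Reachable from E: {A, B, C, D, E, F, G, H, I, J, L, M}.
Reachable from K: {B, C, F, G, I, J, K, M}.
In E's history but not K's: {A, D, E, H, L} — 5 commits.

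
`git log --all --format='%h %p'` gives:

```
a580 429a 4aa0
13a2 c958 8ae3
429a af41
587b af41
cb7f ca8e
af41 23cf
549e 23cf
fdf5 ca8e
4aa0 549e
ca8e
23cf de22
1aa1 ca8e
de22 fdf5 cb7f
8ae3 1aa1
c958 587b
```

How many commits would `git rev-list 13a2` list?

Walking parent pointers from 13a2: reachable set = {13a2, 1aa1, 23cf, 587b, 8ae3, af41, c958, ca8e, cb7f, de22, fdf5}.
That is 11 commits.

11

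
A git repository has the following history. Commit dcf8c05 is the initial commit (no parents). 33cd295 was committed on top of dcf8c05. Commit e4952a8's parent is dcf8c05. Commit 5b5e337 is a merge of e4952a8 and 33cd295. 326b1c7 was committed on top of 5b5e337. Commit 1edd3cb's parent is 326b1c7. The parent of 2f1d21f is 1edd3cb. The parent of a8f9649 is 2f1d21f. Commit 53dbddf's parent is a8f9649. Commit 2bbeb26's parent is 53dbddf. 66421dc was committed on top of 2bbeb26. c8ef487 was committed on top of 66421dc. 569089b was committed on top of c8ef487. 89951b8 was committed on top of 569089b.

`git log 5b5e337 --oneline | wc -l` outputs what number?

4

Walking parent pointers from 5b5e337: reachable set = {33cd295, 5b5e337, dcf8c05, e4952a8}.
That is 4 commits.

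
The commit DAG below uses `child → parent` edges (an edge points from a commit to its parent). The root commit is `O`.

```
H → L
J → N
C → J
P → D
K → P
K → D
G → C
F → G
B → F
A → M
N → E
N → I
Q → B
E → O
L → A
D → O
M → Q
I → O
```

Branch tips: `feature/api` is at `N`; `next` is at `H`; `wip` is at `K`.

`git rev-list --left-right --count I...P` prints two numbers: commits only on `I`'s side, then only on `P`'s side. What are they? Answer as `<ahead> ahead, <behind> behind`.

Reachable from I: {I, O}.
Reachable from P: {D, O, P}.
Only in I's history (ahead): {I} — 1.
Only in P's history (behind): {D, P} — 2.

1 ahead, 2 behind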